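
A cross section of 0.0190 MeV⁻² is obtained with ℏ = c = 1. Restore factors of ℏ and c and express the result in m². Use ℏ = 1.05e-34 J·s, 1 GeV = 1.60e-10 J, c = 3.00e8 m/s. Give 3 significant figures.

Area is [L]² = [E]⁻²·(ℏc)²; restore (ℏc)².
1 GeV⁻² → (ℏc)² × (1 GeV in J)⁻² = 3.88e-32 m².
Convert the energy scale: 0.0190 MeV⁻² = 1.90e4 GeV⁻².
Result: 1.90e4 × 3.88e-32 = 7.36e-28 m².

7.36e-28 m²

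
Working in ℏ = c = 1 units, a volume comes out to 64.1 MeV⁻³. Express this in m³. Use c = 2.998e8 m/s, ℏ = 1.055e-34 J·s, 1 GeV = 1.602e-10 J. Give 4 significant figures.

4.933e-37 m³

Volume is [L]³ = [E]⁻³·(ℏc)³.
1 GeV⁻³ → (ℏc)³ × (1 GeV in J)⁻³ = 7.696e-48 m³.
Convert the energy scale: 64.1 MeV⁻³ = 6.41e10 GeV⁻³.
Result: 6.41e10 × 7.696e-48 = 4.933e-37 m³.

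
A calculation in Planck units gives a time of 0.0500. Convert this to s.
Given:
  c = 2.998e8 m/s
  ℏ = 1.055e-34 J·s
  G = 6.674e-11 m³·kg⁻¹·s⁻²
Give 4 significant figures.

2.696e-45 s

One Planck time: t_P = √(ℏG/c⁵) = 5.392e-44 s.
0.0500 × 5.392e-44 s = 2.696e-45 s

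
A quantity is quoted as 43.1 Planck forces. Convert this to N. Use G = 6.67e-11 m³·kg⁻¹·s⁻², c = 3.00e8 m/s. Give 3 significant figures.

5.23e45 N

One Planck force: F_P = c⁴/G = 1.21e44 N.
43.1 × 1.21e44 N = 5.23e45 N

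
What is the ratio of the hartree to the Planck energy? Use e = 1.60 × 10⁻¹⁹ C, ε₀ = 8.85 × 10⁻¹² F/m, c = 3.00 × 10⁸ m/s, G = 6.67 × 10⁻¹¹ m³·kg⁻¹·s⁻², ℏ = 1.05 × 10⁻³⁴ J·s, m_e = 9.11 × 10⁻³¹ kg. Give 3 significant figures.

hartree: E_h = m_e e⁴/(4πε₀ℏ)² = 4.38 × 10⁻¹⁸ J
Planck energy: E_P = √(ℏc⁵/G) = 1.96 × 10⁹ J
ratio = 4.38 × 10⁻¹⁸ / 1.96 × 10⁹ = 2.24 × 10⁻²⁷

2.24 × 10⁻²⁷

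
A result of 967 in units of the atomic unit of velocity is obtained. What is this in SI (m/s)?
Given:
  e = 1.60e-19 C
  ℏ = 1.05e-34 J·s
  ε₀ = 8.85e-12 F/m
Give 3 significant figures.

2.12e9 m/s

One atomic unit of velocity: v_au = e²/(4πε₀ℏ) = 2.19e6 m/s.
967 × 2.19e6 m/s = 2.12e9 m/s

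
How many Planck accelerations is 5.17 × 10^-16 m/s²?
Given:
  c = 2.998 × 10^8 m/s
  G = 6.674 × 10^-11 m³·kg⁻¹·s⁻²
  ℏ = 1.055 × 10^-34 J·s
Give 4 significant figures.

Planck acceleration: a_P = √(c⁷/(ℏG)) = 5.560 × 10^51 m/s².
5.17 × 10^-16 / 5.560 × 10^51 = 9.298 × 10^-68

9.298 × 10^-68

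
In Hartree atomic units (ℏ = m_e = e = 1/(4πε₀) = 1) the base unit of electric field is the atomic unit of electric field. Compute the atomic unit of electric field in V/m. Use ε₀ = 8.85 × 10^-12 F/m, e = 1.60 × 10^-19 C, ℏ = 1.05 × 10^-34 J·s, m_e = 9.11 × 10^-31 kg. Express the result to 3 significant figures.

E_au = E_h/(e a₀) = m_e²e⁵/((4πε₀)³ℏ⁴)
E_h = 4.38 × 10^-18 J
a₀ = 5.26 × 10^-11 m
E_h/(e·a₀) = 5.20 × 10^11 V/m

5.20 × 10^11 V/m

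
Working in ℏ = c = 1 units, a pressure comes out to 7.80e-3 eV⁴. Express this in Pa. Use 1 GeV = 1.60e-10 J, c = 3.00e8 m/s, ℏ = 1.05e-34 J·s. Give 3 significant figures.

0.164 Pa

Pressure is [E]/[L]³ = [E]⁴/(ℏc)³.
1 GeV⁴ → 1/(ℏc)³ × (1 GeV in J)⁴ = 2.10e37 Pa.
Convert the energy scale: 7.80e-3 eV⁴ = 7.80e-39 GeV⁴.
Result: 7.80e-39 × 2.10e37 = 0.164 Pa.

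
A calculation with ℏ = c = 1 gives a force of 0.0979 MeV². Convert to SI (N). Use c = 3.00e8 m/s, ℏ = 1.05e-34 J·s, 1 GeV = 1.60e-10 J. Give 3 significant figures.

0.0796 N

Force is [E]/[L] = [E]²/(ℏc); restore (ℏc)⁻¹.
1 GeV² → 1/(ℏc) × (1 GeV in J)² = 8.13e5 N.
Convert the energy scale: 0.0979 MeV² = 9.79e-8 GeV².
Result: 9.79e-8 × 8.13e5 = 0.0796 N.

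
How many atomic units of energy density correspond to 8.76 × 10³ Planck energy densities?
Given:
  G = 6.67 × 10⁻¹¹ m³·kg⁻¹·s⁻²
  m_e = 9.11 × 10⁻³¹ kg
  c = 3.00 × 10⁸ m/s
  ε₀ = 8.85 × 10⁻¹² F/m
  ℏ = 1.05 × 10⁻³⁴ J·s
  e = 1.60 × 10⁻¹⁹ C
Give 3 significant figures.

1.36 × 10¹⁰⁴

Planck energy density: u_P = c⁷/(ℏG²) = 4.68 × 10¹¹³ J/m³
atomic unit of energy density: u_au = E_h/a₀³ = m_e⁴e¹⁰/((4πε₀)⁵ℏ⁸) = 3.01 × 10¹³ J/m³
8.76 × 10³ × 4.68 × 10¹¹³ / 3.01 × 10¹³ = 1.36 × 10¹⁰⁴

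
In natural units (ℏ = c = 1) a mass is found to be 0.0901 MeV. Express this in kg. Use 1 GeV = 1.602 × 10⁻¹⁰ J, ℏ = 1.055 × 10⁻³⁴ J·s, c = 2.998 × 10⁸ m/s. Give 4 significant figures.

1.606 × 10⁻³¹ kg

Mass is [E]/c²; divide by c².
1 GeV → 1/c² × (1 GeV in J) = 1.782 × 10⁻²⁷ kg.
Convert the energy scale: 0.0901 MeV = 9.01 × 10⁻⁵ GeV.
Result: 9.01 × 10⁻⁵ × 1.782 × 10⁻²⁷ = 1.606 × 10⁻³¹ kg.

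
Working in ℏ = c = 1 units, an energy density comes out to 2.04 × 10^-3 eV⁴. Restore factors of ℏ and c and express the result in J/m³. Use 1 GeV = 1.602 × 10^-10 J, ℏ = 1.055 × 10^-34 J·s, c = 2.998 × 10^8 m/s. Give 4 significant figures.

0.04246 J/m³

[E]/[L]³ = [E]⁴/(ℏc)³; restore (ℏc)⁻³.
1 GeV⁴ → 1/(ℏc)³ × (1 GeV in J)⁴ = 2.082 × 10^37 J/m³.
Convert the energy scale: 2.04 × 10^-3 eV⁴ = 2.04 × 10^-39 GeV⁴.
Result: 2.04 × 10^-39 × 2.082 × 10^37 = 0.04246 J/m³.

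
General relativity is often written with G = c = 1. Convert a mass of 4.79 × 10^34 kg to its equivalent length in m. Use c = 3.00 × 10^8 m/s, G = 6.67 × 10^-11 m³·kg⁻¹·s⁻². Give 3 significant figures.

In G = c = 1 units mass has dimensions of length; the conversion factor is G/c².
4.79 × 10^34 kg × (G/c²) = 3.55 × 10^7 m

3.55 × 10^7 m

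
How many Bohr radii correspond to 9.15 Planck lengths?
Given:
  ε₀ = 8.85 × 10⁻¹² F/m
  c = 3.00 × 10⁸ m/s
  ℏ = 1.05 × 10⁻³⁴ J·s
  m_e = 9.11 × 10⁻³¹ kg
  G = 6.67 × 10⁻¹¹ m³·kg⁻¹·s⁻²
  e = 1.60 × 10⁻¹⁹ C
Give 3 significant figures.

Planck length: ℓ_P = √(ℏG/c³) = 1.61 × 10⁻³⁵ m
Bohr radius: a₀ = 4πε₀ℏ²/(m_e e²) = 5.26 × 10⁻¹¹ m
9.15 × 1.61 × 10⁻³⁵ / 5.26 × 10⁻¹¹ = 2.80 × 10⁻²⁴

2.80 × 10⁻²⁴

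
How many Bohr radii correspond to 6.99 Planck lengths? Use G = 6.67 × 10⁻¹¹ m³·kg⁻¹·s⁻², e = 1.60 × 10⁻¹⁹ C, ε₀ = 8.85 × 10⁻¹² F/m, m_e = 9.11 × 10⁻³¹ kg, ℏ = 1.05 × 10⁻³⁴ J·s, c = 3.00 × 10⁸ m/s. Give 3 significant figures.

Planck length: ℓ_P = √(ℏG/c³) = 1.61 × 10⁻³⁵ m
Bohr radius: a₀ = 4πε₀ℏ²/(m_e e²) = 5.26 × 10⁻¹¹ m
6.99 × 1.61 × 10⁻³⁵ / 5.26 × 10⁻¹¹ = 2.14 × 10⁻²⁴

2.14 × 10⁻²⁴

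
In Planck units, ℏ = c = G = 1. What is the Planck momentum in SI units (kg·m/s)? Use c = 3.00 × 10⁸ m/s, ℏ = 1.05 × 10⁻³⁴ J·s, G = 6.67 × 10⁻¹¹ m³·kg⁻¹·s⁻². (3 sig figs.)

Dimensional analysis gives p_P = √(ℏc³/G).
  = √(42.5)
  = 6.52 kg·m/s

6.52 kg·m/s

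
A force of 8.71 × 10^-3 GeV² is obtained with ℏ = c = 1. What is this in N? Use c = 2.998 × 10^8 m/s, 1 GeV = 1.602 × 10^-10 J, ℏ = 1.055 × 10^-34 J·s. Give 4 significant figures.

7.067 × 10^3 N

Force is [E]/[L] = [E]²/(ℏc); restore (ℏc)⁻¹.
1 GeV² → 1/(ℏc) × (1 GeV in J)² = 8.114 × 10^5 N.
Result: 8.71 × 10^-3 × 8.114 × 10^5 = 7.067 × 10^3 N.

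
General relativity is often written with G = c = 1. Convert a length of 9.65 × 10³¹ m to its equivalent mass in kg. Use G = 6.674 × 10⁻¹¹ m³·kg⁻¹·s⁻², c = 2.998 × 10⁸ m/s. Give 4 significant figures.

1.300 × 10⁵⁹ kg

Length → mass via c²/G.
9.65 × 10³¹ m × (c²/G) = 1.300 × 10⁵⁹ kg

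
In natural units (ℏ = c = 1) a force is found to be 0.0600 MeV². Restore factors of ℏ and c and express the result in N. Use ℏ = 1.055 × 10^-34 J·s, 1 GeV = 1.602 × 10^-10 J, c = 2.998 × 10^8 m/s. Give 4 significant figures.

Force is [E]/[L] = [E]²/(ℏc); restore (ℏc)⁻¹.
1 GeV² → 1/(ℏc) × (1 GeV in J)² = 8.114 × 10^5 N.
Convert the energy scale: 0.0600 MeV² = 6.00 × 10^-8 GeV².
Result: 6.00 × 10^-8 × 8.114 × 10^5 = 0.04868 N.

0.04868 N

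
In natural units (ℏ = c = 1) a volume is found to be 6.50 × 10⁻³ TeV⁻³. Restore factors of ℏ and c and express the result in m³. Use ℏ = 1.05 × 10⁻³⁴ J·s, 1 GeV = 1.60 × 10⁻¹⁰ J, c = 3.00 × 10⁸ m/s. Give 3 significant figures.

Volume is [L]³ = [E]⁻³·(ℏc)³.
1 GeV⁻³ → (ℏc)³ × (1 GeV in J)⁻³ = 7.63 × 10⁻⁴⁸ m³.
Convert the energy scale: 6.50 × 10⁻³ TeV⁻³ = 6.50 × 10⁻¹² GeV⁻³.
Result: 6.50 × 10⁻¹² × 7.63 × 10⁻⁴⁸ = 4.96 × 10⁻⁵⁹ m³.

4.96 × 10⁻⁵⁹ m³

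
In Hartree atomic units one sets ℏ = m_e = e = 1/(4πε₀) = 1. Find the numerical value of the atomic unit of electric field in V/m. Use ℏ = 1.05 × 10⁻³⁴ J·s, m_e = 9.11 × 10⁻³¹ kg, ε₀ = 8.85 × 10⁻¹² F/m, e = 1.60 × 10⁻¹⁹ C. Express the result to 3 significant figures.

E_au = E_h/(e a₀) = m_e²e⁵/((4πε₀)³ℏ⁴)
E_h = 4.38 × 10⁻¹⁸ J
a₀ = 5.26 × 10⁻¹¹ m
E_h/(e·a₀) = 5.20 × 10¹¹ V/m

5.20 × 10¹¹ V/m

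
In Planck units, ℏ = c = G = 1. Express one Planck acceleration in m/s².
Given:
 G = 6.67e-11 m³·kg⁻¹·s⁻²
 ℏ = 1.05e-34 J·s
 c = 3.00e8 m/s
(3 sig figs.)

The unique combination of the constants set to 1 with dimensions of acceleration is a_P = √(c⁷/(ℏG)).
  = √(3.12e103)
  = 5.59e51 m/s²

5.59e51 m/s²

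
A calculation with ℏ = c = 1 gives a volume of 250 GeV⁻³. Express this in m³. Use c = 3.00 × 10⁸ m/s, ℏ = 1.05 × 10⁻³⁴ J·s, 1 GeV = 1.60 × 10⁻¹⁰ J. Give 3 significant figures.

Volume is [L]³ = [E]⁻³·(ℏc)³.
1 GeV⁻³ → (ℏc)³ × (1 GeV in J)⁻³ = 7.63 × 10⁻⁴⁸ m³.
Result: 250 × 7.63 × 10⁻⁴⁸ = 1.91 × 10⁻⁴⁵ m³.

1.91 × 10⁻⁴⁵ m³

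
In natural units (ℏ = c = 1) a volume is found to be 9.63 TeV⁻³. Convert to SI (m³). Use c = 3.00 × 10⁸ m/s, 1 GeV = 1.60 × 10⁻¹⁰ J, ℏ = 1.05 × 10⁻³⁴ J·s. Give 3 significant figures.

Volume is [L]³ = [E]⁻³·(ℏc)³.
1 GeV⁻³ → (ℏc)³ × (1 GeV in J)⁻³ = 7.63 × 10⁻⁴⁸ m³.
Convert the energy scale: 9.63 TeV⁻³ = 9.63 × 10⁻⁹ GeV⁻³.
Result: 9.63 × 10⁻⁹ × 7.63 × 10⁻⁴⁸ = 7.35 × 10⁻⁵⁶ m³.

7.35 × 10⁻⁵⁶ m³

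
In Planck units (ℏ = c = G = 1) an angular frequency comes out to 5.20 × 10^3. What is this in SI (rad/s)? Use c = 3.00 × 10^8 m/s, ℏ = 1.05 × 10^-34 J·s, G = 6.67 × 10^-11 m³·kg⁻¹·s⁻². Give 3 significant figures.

One Planck angular frequency: ω_P = √(c⁵/(ℏG)) = 1.86 × 10^43 rad/s.
5.20 × 10^3 × 1.86 × 10^43 rad/s = 9.69 × 10^46 rad/s

9.69 × 10^46 rad/s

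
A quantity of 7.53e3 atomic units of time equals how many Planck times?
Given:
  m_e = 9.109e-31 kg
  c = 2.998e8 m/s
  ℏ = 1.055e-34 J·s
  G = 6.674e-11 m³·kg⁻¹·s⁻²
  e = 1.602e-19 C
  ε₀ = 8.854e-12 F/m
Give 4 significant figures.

atomic unit of time: τ_au = (4πε₀)²ℏ³/(m_e e⁴) = 2.423e-17 s
Planck time: t_P = √(ℏG/c⁵) = 5.392e-44 s
7.53e3 × 2.423e-17 / 5.392e-44 = 3.384e30

3.384e30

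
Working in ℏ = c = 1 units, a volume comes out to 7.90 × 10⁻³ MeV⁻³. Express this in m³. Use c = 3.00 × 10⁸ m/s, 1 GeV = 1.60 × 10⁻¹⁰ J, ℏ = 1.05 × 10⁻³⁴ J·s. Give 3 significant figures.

6.03 × 10⁻⁴¹ m³

Volume is [L]³ = [E]⁻³·(ℏc)³.
1 GeV⁻³ → (ℏc)³ × (1 GeV in J)⁻³ = 7.63 × 10⁻⁴⁸ m³.
Convert the energy scale: 7.90 × 10⁻³ MeV⁻³ = 7.90 × 10⁶ GeV⁻³.
Result: 7.90 × 10⁶ × 7.63 × 10⁻⁴⁸ = 6.03 × 10⁻⁴¹ m³.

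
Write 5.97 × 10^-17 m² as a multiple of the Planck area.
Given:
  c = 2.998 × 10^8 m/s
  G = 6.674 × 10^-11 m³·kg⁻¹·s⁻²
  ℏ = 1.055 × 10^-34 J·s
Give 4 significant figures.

2.285 × 10^53

Planck area: A_P = ℏG/c³ = 2.613 × 10^-70 m².
5.97 × 10^-17 / 2.613 × 10^-70 = 2.285 × 10^53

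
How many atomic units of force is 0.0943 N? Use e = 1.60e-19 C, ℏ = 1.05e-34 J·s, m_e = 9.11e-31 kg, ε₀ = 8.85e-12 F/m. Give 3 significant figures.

atomic unit of force: F_au = E_h/a₀ = m_e²e⁶/((4πε₀)³ℏ⁴) = 8.33e-8 N.
0.0943 / 8.33e-8 = 1.13e6

1.13e6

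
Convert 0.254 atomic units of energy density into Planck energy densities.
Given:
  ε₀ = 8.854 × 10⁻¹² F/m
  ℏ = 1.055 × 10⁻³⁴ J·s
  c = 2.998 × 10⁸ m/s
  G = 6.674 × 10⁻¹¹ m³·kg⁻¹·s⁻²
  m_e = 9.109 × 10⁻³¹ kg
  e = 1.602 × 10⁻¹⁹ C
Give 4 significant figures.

1.606 × 10⁻¹⁰¹

atomic unit of energy density: u_au = E_h/a₀³ = m_e⁴e¹⁰/((4πε₀)⁵ℏ⁸) = 2.929 × 10¹³ J/m³
Planck energy density: u_P = c⁷/(ℏG²) = 4.632 × 10¹¹³ J/m³
0.254 × 2.929 × 10¹³ / 4.632 × 10¹¹³ = 1.606 × 10⁻¹⁰¹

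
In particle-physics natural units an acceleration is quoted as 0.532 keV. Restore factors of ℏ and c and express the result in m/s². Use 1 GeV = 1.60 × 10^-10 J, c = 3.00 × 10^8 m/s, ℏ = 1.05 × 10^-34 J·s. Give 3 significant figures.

2.43 × 10^26 m/s²

Acceleration is [L]/[T]² = c·[E]/ℏ.
1 GeV → c/ℏ × (1 GeV in J) = 4.57 × 10^32 m/s².
Convert the energy scale: 0.532 keV = 5.32 × 10^-7 GeV.
Result: 5.32 × 10^-7 × 4.57 × 10^32 = 2.43 × 10^26 m/s².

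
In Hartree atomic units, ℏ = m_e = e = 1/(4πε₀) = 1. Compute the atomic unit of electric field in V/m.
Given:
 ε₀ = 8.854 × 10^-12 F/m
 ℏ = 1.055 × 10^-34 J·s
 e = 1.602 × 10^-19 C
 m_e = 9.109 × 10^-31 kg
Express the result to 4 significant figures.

From ℏ = m_e = e = 1/(4πε₀) = 1 the electric field scale is E_au = E_h/(e a₀) = m_e²e⁵/((4πε₀)³ℏ⁴).
E_h = 4.354 × 10^-18 J
a₀ = 5.297 × 10^-11 m
E_h/(e·a₀) = 5.131 × 10^11 V/m

5.131 × 10^11 V/m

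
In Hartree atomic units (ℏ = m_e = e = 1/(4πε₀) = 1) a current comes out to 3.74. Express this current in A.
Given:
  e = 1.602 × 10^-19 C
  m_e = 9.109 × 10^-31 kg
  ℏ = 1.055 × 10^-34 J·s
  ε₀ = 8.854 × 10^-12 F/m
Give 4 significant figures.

0.02473 A

One atomic unit of electric current: I_au = e E_h/ℏ = m_e e⁵/((4πε₀)²ℏ³) = 6.612 × 10^-3 A.
3.74 × 6.612 × 10^-3 A = 0.02473 A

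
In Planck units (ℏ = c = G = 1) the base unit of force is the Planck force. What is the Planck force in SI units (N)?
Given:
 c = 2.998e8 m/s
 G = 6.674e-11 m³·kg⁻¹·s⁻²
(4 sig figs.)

1.210e44 N

F_P = c⁴/G
  = 8.078e33 / 6.674e-11
  = 1.210e44 N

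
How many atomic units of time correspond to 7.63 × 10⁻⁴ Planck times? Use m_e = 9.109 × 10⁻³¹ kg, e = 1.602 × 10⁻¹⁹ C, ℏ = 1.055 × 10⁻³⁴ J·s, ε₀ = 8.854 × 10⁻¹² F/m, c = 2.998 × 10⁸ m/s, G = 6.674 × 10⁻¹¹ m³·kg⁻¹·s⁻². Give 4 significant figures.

1.698 × 10⁻³⁰

Planck time: t_P = √(ℏG/c⁵) = 5.392 × 10⁻⁴⁴ s
atomic unit of time: τ_au = (4πε₀)²ℏ³/(m_e e⁴) = 2.423 × 10⁻¹⁷ s
7.63 × 10⁻⁴ × 5.392 × 10⁻⁴⁴ / 2.423 × 10⁻¹⁷ = 1.698 × 10⁻³⁰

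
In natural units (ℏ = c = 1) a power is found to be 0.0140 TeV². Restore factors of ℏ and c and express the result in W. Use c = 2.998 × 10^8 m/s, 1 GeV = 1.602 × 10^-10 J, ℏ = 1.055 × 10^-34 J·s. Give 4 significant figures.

Power is [E]/[T] = [E]²/ℏ.
1 GeV² → 1/ℏ × (1 GeV in J)² = 2.433 × 10^14 W.
Convert the energy scale: 0.0140 TeV² = 1.40 × 10^4 GeV².
Result: 1.40 × 10^4 × 2.433 × 10^14 = 3.406 × 10^18 W.

3.406 × 10^18 W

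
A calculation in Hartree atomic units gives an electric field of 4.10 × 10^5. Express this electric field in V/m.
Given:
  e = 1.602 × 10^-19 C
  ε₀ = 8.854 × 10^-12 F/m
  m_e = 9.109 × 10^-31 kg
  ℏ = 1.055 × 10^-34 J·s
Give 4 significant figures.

One atomic unit of electric field: E_au = E_h/(e a₀) = m_e²e⁵/((4πε₀)³ℏ⁴) = 5.131 × 10^11 V/m.
4.10 × 10^5 × 5.131 × 10^11 V/m = 2.104 × 10^17 V/m

2.104 × 10^17 V/m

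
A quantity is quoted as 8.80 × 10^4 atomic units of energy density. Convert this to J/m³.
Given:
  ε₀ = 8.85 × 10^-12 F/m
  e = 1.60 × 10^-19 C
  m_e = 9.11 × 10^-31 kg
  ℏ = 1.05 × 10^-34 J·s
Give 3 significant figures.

2.65 × 10^18 J/m³

One atomic unit of energy density: u_au = E_h/a₀³ = m_e⁴e¹⁰/((4πε₀)⁵ℏ⁸) = 3.01 × 10^13 J/m³.
8.80 × 10^4 × 3.01 × 10^13 J/m³ = 2.65 × 10^18 J/m³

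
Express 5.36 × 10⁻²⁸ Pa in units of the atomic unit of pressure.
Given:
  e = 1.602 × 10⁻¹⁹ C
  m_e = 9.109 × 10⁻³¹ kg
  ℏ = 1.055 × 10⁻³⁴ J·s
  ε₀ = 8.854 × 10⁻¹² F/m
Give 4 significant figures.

1.830 × 10⁻⁴¹

atomic unit of pressure: P_au = E_h/a₀³ = m_e⁴e¹⁰/((4πε₀)⁵ℏ⁸) = 2.929 × 10¹³ Pa.
5.36 × 10⁻²⁸ / 2.929 × 10¹³ = 1.830 × 10⁻⁴¹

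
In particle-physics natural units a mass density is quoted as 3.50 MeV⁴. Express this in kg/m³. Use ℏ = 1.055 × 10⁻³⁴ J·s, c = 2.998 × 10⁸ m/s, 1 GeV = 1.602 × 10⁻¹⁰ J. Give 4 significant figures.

Mass density is [E]/(c²[L]³) = [E]⁴/(ℏ³c⁵).
1 GeV⁴ → 1/(ℏ³c⁵) × (1 GeV in J)⁴ = 2.316 × 10²⁰ kg/m³.
Convert the energy scale: 3.50 MeV⁴ = 3.50 × 10⁻¹² GeV⁴.
Result: 3.50 × 10⁻¹² × 2.316 × 10²⁰ = 8.106 × 10⁸ kg/m³.

8.106 × 10⁸ kg/m³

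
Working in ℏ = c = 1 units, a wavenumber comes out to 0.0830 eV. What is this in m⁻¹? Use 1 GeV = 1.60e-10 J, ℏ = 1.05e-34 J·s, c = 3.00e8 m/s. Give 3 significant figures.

Inverse length is [E]/(ℏc).
1 GeV → 1/(ℏc) × (1 GeV in J) = 5.08e15 m⁻¹.
Convert the energy scale: 0.0830 eV = 8.30e-11 GeV.
Result: 8.30e-11 × 5.08e15 = 4.22e5 m⁻¹.

4.22e5 m⁻¹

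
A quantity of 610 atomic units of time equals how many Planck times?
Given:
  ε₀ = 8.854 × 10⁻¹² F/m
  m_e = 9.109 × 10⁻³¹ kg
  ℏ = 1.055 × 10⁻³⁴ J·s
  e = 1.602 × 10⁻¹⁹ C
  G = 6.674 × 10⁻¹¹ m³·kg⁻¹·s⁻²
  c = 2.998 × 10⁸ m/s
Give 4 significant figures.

atomic unit of time: τ_au = (4πε₀)²ℏ³/(m_e e⁴) = 2.423 × 10⁻¹⁷ s
Planck time: t_P = √(ℏG/c⁵) = 5.392 × 10⁻⁴⁴ s
610 × 2.423 × 10⁻¹⁷ / 5.392 × 10⁻⁴⁴ = 2.741 × 10²⁹

2.741 × 10²⁹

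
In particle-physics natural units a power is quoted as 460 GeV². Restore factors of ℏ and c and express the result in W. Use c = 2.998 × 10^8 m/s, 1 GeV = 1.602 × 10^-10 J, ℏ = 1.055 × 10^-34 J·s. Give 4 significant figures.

Power is [E]/[T] = [E]²/ℏ.
1 GeV² → 1/ℏ × (1 GeV in J)² = 2.433 × 10^14 W.
Result: 460 × 2.433 × 10^14 = 1.119 × 10^17 W.

1.119 × 10^17 W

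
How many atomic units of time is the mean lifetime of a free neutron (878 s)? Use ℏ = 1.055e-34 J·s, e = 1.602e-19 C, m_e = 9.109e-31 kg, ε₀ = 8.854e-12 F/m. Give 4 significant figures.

atomic unit of time: τ_au = (4πε₀)²ℏ³/(m_e e⁴) = 2.423e-17 s.
878 / 2.423e-17 = 3.624e19

3.624e19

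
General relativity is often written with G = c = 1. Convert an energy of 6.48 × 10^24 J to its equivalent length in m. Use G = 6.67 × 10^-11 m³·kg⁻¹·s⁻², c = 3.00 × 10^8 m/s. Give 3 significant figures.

Energy → length via G/c⁴.
6.48 × 10^24 J × (G/c⁴) = 5.34 × 10^-20 m

5.34 × 10^-20 m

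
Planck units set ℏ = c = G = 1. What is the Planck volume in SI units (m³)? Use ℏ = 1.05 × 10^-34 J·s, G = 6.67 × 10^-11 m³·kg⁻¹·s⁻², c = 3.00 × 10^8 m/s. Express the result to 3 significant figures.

The unique combination of the constants set to 1 with dimensions of volume is V_P = (ℏG/c³)^(3/2).
  = √(1.75 × 10^-209)
  = 4.18 × 10^-105 m³

4.18 × 10^-105 m³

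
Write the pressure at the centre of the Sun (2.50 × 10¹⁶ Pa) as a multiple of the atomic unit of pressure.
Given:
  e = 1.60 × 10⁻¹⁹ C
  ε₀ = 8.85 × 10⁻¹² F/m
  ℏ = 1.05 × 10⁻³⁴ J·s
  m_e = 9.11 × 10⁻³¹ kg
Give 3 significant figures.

830

atomic unit of pressure: P_au = E_h/a₀³ = m_e⁴e¹⁰/((4πε₀)⁵ℏ⁸) = 3.01 × 10¹³ Pa.
2.50 × 10¹⁶ / 3.01 × 10¹³ = 830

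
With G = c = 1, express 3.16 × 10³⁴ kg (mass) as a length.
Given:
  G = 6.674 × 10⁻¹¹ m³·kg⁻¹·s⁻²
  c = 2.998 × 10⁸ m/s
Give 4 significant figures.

2.346 × 10⁷ m

In G = c = 1 units mass has dimensions of length; the conversion factor is G/c².
3.16 × 10³⁴ kg × (G/c²) = 2.346 × 10⁷ m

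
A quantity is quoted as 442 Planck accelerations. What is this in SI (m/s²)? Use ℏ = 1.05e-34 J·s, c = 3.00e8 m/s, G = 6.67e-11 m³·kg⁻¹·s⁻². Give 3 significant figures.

One Planck acceleration: a_P = √(c⁷/(ℏG)) = 5.59e51 m/s².
442 × 5.59e51 m/s² = 2.47e54 m/s²

2.47e54 m/s²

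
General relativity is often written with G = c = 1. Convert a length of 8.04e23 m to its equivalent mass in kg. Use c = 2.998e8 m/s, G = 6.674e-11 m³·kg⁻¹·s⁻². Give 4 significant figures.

Length → mass via c²/G.
8.04e23 m × (c²/G) = 1.083e51 kg

1.083e51 kg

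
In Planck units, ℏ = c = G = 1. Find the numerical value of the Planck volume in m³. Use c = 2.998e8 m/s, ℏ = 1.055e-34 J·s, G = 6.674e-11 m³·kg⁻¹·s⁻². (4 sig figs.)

The unique combination of the constants set to 1 with dimensions of volume is V_P = (ℏG/c³)^(3/2).
  = √(1.784e-209)
  = 4.224e-105 m³

4.224e-105 m³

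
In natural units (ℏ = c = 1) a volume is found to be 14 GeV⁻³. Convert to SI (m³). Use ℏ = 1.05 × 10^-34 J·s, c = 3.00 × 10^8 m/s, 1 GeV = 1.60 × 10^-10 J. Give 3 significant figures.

1.07 × 10^-46 m³

Volume is [L]³ = [E]⁻³·(ℏc)³.
1 GeV⁻³ → (ℏc)³ × (1 GeV in J)⁻³ = 7.63 × 10^-48 m³.
Result: 14 × 7.63 × 10^-48 = 1.07 × 10^-46 m³.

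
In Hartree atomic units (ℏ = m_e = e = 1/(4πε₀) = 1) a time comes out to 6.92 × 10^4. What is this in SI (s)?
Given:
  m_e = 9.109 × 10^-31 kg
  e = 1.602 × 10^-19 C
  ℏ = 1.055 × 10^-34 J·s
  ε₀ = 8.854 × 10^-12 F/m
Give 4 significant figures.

1.677 × 10^-12 s

One atomic unit of time: τ_au = (4πε₀)²ℏ³/(m_e e⁴) = 2.423 × 10^-17 s.
6.92 × 10^4 × 2.423 × 10^-17 s = 1.677 × 10^-12 s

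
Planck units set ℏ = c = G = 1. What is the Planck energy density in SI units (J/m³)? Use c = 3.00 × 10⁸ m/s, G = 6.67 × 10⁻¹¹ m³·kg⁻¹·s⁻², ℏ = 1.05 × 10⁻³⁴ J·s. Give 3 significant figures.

From ℏ = c = G = 1 the energy density scale is u_P = c⁷/(ℏG²).
  = 2.19 × 10⁵⁹ / 4.67 × 10⁻⁵⁵
  = 4.68 × 10¹¹³ J/m³

4.68 × 10¹¹³ J/m³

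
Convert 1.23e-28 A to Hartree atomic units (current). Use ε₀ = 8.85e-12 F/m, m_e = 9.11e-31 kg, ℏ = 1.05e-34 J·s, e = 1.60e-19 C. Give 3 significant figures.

atomic unit of electric current: I_au = e E_h/ℏ = m_e e⁵/((4πε₀)²ℏ³) = 6.67e-3 A.
1.23e-28 / 6.67e-3 = 1.84e-26

1.84e-26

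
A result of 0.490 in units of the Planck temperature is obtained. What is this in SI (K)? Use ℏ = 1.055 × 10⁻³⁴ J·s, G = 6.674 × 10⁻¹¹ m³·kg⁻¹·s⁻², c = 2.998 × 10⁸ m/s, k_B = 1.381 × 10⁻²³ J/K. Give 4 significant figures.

One Planck temperature: T_P = √(ℏc⁵/G) / k_B = 1.417 × 10³² K.
0.490 × 1.417 × 10³² K = 6.942 × 10³¹ K

6.942 × 10³¹ K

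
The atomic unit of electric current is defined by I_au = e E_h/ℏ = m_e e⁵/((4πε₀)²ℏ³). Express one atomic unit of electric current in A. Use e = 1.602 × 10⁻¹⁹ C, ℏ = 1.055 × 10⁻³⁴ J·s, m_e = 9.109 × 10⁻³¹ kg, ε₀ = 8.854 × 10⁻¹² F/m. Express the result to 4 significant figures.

I_au = e E_h/ℏ = m_e e⁵/((4πε₀)²ℏ³)
E_h = 4.354 × 10⁻¹⁸ J
e·E_h/ℏ = 6.612 × 10⁻³ A

6.612 × 10⁻³ A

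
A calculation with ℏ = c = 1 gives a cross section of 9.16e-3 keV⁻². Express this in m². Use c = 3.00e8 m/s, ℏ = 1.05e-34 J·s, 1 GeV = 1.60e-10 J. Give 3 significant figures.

Area is [L]² = [E]⁻²·(ℏc)²; restore (ℏc)².
1 GeV⁻² → (ℏc)² × (1 GeV in J)⁻² = 3.88e-32 m².
Convert the energy scale: 9.16e-3 keV⁻² = 9.16e9 GeV⁻².
Result: 9.16e9 × 3.88e-32 = 3.55e-22 m².

3.55e-22 m²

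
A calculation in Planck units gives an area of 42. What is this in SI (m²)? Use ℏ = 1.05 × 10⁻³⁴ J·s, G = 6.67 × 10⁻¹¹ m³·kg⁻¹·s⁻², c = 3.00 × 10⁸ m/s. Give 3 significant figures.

One Planck area: A_P = ℏG/c³ = 2.59 × 10⁻⁷⁰ m².
42 × 2.59 × 10⁻⁷⁰ m² = 1.09 × 10⁻⁶⁸ m²

1.09 × 10⁻⁶⁸ m²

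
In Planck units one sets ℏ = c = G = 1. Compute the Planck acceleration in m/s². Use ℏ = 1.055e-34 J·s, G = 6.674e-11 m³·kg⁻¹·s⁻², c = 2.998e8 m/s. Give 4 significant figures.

a_P = √(c⁷/(ℏG))
  = √(3.092e103)
  = 5.560e51 m/s²

5.560e51 m/s²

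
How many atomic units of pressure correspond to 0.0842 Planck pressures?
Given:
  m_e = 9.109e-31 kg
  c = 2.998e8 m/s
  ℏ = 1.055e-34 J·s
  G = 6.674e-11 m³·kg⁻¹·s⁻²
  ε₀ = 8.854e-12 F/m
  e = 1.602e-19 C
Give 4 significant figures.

Planck pressure: p_P = c⁷/(ℏG²) = 4.632e113 Pa
atomic unit of pressure: P_au = E_h/a₀³ = m_e⁴e¹⁰/((4πε₀)⁵ℏ⁸) = 2.929e13 Pa
0.0842 × 4.632e113 / 2.929e13 = 1.332e99

1.332e99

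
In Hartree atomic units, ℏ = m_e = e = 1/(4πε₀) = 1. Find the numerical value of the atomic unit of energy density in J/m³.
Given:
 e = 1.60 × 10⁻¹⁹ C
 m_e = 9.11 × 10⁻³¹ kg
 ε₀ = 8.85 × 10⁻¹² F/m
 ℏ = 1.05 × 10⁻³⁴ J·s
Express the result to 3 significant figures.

3.01 × 10¹³ J/m³

From ℏ = m_e = e = 1/(4πε₀) = 1 the energy density scale is u_au = E_h/a₀³ = m_e⁴e¹⁰/((4πε₀)⁵ℏ⁸).
E_h = 4.38 × 10⁻¹⁸ J
a₀ = 5.26 × 10⁻¹¹ m
E_h/a₀³ = 3.01 × 10¹³ J/m³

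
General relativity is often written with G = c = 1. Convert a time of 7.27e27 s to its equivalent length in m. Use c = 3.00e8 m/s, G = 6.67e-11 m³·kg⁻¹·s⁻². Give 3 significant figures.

Time → length via c.
7.27e27 s × (c) = 2.18e36 m

2.18e36 m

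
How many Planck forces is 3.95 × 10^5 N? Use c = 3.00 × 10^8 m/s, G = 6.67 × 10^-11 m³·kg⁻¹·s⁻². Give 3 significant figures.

Planck force: F_P = c⁴/G = 1.21 × 10^44 N.
3.95 × 10^5 / 1.21 × 10^44 = 3.25 × 10^-39

3.25 × 10^-39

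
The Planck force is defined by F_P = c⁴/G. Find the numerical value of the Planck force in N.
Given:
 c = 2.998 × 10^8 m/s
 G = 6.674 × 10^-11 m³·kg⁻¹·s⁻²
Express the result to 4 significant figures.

1.210 × 10^44 N

F_P = c⁴/G
  = 8.078 × 10^33 / 6.674 × 10^-11
  = 1.210 × 10^44 N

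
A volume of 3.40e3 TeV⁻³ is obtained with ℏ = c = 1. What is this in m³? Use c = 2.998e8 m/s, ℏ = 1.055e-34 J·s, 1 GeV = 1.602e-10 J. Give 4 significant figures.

Volume is [L]³ = [E]⁻³·(ℏc)³.
1 GeV⁻³ → (ℏc)³ × (1 GeV in J)⁻³ = 7.696e-48 m³.
Convert the energy scale: 3.40e3 TeV⁻³ = 3.40e-6 GeV⁻³.
Result: 3.40e-6 × 7.696e-48 = 2.617e-53 m³.

2.617e-53 m³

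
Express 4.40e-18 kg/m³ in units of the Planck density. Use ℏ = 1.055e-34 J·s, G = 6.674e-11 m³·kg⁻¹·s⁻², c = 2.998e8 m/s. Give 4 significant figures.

Planck density: ρ_P = c⁵/(ℏG²) = 5.154e96 kg/m³.
4.40e-18 / 5.154e96 = 8.537e-115

8.537e-115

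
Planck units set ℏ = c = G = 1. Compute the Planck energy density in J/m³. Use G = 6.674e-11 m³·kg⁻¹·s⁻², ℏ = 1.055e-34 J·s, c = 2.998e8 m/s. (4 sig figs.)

4.632e113 J/m³

From ℏ = c = G = 1 the energy density scale is u_P = c⁷/(ℏG²).
  = 2.177e59 / 4.699e-55
  = 4.632e113 J/m³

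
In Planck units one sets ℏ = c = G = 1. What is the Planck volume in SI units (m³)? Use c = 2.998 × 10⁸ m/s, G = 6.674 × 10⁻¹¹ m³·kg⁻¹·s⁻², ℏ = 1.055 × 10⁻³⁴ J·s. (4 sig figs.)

V_P = (ℏG/c³)^(3/2)
  = √(1.784 × 10⁻²⁰⁹)
  = 4.224 × 10⁻¹⁰⁵ m³

4.224 × 10⁻¹⁰⁵ m³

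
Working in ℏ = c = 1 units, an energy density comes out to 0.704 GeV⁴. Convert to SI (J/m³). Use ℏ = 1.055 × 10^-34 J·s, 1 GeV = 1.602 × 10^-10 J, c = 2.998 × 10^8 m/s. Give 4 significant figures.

[E]/[L]³ = [E]⁴/(ℏc)³; restore (ℏc)⁻³.
1 GeV⁴ → 1/(ℏc)³ × (1 GeV in J)⁴ = 2.082 × 10^37 J/m³.
Result: 0.704 × 2.082 × 10^37 = 1.465 × 10^37 J/m³.

1.465 × 10^37 J/m³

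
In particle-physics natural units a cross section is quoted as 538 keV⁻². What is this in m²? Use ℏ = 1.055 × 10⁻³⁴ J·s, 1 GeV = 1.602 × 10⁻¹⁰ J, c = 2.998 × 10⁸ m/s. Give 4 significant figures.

2.097 × 10⁻¹⁷ m²

Area is [L]² = [E]⁻²·(ℏc)²; restore (ℏc)².
1 GeV⁻² → (ℏc)² × (1 GeV in J)⁻² = 3.898 × 10⁻³² m².
Convert the energy scale: 538 keV⁻² = 5.38 × 10¹⁴ GeV⁻².
Result: 5.38 × 10¹⁴ × 3.898 × 10⁻³² = 2.097 × 10⁻¹⁷ m².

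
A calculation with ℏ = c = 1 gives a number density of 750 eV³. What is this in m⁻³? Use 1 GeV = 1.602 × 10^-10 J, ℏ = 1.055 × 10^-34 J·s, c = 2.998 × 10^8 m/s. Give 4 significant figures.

Number density is [L]⁻³ = [E]³/(ℏc)³.
1 GeV³ → 1/(ℏc)³ × (1 GeV in J)³ = 1.299 × 10^47 m⁻³.
Convert the energy scale: 750 eV³ = 7.50 × 10^-25 GeV³.
Result: 7.50 × 10^-25 × 1.299 × 10^47 = 9.745 × 10^22 m⁻³.

9.745 × 10^22 m⁻³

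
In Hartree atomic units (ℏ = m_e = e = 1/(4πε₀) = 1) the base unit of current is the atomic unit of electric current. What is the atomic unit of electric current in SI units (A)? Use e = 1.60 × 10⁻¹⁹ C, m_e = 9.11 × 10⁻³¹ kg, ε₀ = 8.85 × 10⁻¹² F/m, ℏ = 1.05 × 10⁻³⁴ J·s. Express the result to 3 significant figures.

6.67 × 10⁻³ A

I_au = e E_h/ℏ = m_e e⁵/((4πε₀)²ℏ³)
E_h = 4.38 × 10⁻¹⁸ J
e·E_h/ℏ = 6.67 × 10⁻³ A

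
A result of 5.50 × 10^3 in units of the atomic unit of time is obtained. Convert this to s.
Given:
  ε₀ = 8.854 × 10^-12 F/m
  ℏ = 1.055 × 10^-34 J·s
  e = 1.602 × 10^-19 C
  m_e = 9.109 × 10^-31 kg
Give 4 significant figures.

1.333 × 10^-13 s

One atomic unit of time: τ_au = (4πε₀)²ℏ³/(m_e e⁴) = 2.423 × 10^-17 s.
5.50 × 10^3 × 2.423 × 10^-17 s = 1.333 × 10^-13 s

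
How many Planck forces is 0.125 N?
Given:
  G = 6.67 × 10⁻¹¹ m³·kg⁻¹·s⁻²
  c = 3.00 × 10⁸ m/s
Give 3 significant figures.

1.03 × 10⁻⁴⁵

Planck force: F_P = c⁴/G = 1.21 × 10⁴⁴ N.
0.125 / 1.21 × 10⁴⁴ = 1.03 × 10⁻⁴⁵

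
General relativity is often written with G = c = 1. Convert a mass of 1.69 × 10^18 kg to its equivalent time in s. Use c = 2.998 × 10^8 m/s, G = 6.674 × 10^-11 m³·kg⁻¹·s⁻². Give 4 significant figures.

4.186 × 10^-18 s

Mass → time via G/c³.
1.69 × 10^18 kg × (G/c³) = 4.186 × 10^-18 s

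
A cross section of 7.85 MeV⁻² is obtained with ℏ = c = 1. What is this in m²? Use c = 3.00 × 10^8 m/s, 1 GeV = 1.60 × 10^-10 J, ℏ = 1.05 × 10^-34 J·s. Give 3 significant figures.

Area is [L]² = [E]⁻²·(ℏc)²; restore (ℏc)².
1 GeV⁻² → (ℏc)² × (1 GeV in J)⁻² = 3.88 × 10^-32 m².
Convert the energy scale: 7.85 MeV⁻² = 7.85 × 10^6 GeV⁻².
Result: 7.85 × 10^6 × 3.88 × 10^-32 = 3.04 × 10^-25 m².

3.04 × 10^-25 m²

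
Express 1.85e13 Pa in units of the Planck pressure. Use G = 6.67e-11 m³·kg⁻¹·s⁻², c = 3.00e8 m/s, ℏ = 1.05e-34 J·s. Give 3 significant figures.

Planck pressure: p_P = c⁷/(ℏG²) = 4.68e113 Pa.
1.85e13 / 4.68e113 = 3.95e-101

3.95e-101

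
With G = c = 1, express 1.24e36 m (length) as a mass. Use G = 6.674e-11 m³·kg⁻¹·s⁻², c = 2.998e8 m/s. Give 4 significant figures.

Length → mass via c²/G.
1.24e36 m × (c²/G) = 1.670e63 kg

1.670e63 kg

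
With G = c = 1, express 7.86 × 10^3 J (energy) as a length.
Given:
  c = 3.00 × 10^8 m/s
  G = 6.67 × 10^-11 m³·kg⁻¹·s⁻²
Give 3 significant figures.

Energy → length via G/c⁴.
7.86 × 10^3 J × (G/c⁴) = 6.47 × 10^-41 m

6.47 × 10^-41 m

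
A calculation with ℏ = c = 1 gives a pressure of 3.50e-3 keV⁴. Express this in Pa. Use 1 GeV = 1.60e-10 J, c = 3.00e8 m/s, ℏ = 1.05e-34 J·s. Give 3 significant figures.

7.34e10 Pa

Pressure is [E]/[L]³ = [E]⁴/(ℏc)³.
1 GeV⁴ → 1/(ℏc)³ × (1 GeV in J)⁴ = 2.10e37 Pa.
Convert the energy scale: 3.50e-3 keV⁴ = 3.50e-27 GeV⁴.
Result: 3.50e-27 × 2.10e37 = 7.34e10 Pa.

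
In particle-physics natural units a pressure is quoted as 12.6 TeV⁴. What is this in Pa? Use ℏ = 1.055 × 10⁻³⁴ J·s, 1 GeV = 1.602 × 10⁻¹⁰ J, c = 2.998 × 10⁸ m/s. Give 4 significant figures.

2.623 × 10⁵⁰ Pa

Pressure is [E]/[L]³ = [E]⁴/(ℏc)³.
1 GeV⁴ → 1/(ℏc)³ × (1 GeV in J)⁴ = 2.082 × 10³⁷ Pa.
Convert the energy scale: 12.6 TeV⁴ = 1.26 × 10¹³ GeV⁴.
Result: 1.26 × 10¹³ × 2.082 × 10³⁷ = 2.623 × 10⁵⁰ Pa.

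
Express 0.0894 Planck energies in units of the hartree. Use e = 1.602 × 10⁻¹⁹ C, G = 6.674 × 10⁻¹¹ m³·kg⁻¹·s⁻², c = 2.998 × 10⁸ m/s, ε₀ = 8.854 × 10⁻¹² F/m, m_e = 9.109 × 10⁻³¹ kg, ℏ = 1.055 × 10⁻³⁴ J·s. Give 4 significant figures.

Planck energy: E_P = √(ℏc⁵/G) = 1.957 × 10⁹ J
hartree: E_h = m_e e⁴/(4πε₀ℏ)² = 4.354 × 10⁻¹⁸ J
0.0894 × 1.957 × 10⁹ / 4.354 × 10⁻¹⁸ = 4.017 × 10²⁵

4.017 × 10²⁵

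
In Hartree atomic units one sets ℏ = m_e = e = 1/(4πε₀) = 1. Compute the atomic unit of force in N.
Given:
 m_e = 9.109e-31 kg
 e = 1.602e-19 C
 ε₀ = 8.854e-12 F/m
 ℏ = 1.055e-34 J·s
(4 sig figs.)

8.220e-8 N

F_au = E_h/a₀ = m_e²e⁶/((4πε₀)³ℏ⁴)
E_h = 4.354e-18 J
a₀ = 5.297e-11 m
E_h/a₀ = 8.220e-8 N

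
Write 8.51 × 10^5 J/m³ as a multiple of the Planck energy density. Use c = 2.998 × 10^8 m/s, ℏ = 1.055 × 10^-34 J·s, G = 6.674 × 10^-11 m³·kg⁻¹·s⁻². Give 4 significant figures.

Planck energy density: u_P = c⁷/(ℏG²) = 4.632 × 10^113 J/m³.
8.51 × 10^5 / 4.632 × 10^113 = 1.837 × 10^-108

1.837 × 10^-108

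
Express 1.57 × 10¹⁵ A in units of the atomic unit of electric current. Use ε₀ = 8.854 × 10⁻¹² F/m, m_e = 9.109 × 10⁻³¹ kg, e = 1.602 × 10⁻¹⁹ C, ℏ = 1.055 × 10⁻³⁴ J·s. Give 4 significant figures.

2.375 × 10¹⁷

atomic unit of electric current: I_au = e E_h/ℏ = m_e e⁵/((4πε₀)²ℏ³) = 6.612 × 10⁻³ A.
1.57 × 10¹⁵ / 6.612 × 10⁻³ = 2.375 × 10¹⁷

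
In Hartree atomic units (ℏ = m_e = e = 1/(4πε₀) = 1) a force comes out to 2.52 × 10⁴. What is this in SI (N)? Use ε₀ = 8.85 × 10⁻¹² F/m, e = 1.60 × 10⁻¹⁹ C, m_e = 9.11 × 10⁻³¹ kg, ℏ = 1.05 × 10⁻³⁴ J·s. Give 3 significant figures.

One atomic unit of force: F_au = E_h/a₀ = m_e²e⁶/((4πε₀)³ℏ⁴) = 8.33 × 10⁻⁸ N.
2.52 × 10⁴ × 8.33 × 10⁻⁸ N = 2.10 × 10⁻³ N

2.10 × 10⁻³ N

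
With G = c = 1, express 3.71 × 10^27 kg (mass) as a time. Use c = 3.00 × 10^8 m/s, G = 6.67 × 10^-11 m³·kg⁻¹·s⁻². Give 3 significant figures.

Mass → time via G/c³.
3.71 × 10^27 kg × (G/c³) = 9.17 × 10^-9 s

9.17 × 10^-9 s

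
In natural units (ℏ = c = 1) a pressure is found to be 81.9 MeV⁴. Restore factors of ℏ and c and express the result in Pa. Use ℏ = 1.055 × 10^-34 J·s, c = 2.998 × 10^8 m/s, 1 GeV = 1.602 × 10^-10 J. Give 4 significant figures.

Pressure is [E]/[L]³ = [E]⁴/(ℏc)³.
1 GeV⁴ → 1/(ℏc)³ × (1 GeV in J)⁴ = 2.082 × 10^37 Pa.
Convert the energy scale: 81.9 MeV⁴ = 8.19 × 10^-11 GeV⁴.
Result: 8.19 × 10^-11 × 2.082 × 10^37 = 1.705 × 10^27 Pa.

1.705 × 10^27 Pa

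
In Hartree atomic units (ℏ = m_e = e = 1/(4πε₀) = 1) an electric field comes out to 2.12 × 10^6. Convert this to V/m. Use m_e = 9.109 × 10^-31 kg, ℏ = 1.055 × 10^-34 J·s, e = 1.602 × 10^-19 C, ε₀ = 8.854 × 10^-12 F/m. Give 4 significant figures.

One atomic unit of electric field: E_au = E_h/(e a₀) = m_e²e⁵/((4πε₀)³ℏ⁴) = 5.131 × 10^11 V/m.
2.12 × 10^6 × 5.131 × 10^11 V/m = 1.088 × 10^18 V/m

1.088 × 10^18 V/m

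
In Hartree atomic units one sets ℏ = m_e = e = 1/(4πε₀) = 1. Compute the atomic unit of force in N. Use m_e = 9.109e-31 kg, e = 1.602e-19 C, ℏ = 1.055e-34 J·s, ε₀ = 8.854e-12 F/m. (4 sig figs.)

8.220e-8 N

F_au = E_h/a₀ = m_e²e⁶/((4πε₀)³ℏ⁴)
E_h = 4.354e-18 J
a₀ = 5.297e-11 m
E_h/a₀ = 8.220e-8 N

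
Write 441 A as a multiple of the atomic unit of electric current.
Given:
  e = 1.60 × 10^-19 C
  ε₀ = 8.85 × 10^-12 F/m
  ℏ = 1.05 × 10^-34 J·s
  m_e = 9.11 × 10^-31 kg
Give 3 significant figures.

6.61 × 10^4

atomic unit of electric current: I_au = e E_h/ℏ = m_e e⁵/((4πε₀)²ℏ³) = 6.67 × 10^-3 A.
441 / 6.67 × 10^-3 = 6.61 × 10^4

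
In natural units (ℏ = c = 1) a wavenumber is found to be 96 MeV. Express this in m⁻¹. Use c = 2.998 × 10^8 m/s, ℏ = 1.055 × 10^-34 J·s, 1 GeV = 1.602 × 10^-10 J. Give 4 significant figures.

Inverse length is [E]/(ℏc).
1 GeV → 1/(ℏc) × (1 GeV in J) = 5.065 × 10^15 m⁻¹.
Convert the energy scale: 96 MeV = 0.0960 GeV.
Result: 0.0960 × 5.065 × 10^15 = 4.862 × 10^14 m⁻¹.

4.862 × 10^14 m⁻¹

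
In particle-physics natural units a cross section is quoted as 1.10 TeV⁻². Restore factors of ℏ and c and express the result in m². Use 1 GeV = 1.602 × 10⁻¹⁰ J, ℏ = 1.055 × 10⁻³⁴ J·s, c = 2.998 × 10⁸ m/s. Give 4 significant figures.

4.288 × 10⁻³⁸ m²

Area is [L]² = [E]⁻²·(ℏc)²; restore (ℏc)².
1 GeV⁻² → (ℏc)² × (1 GeV in J)⁻² = 3.898 × 10⁻³² m².
Convert the energy scale: 1.10 TeV⁻² = 1.10 × 10⁻⁶ GeV⁻².
Result: 1.10 × 10⁻⁶ × 3.898 × 10⁻³² = 4.288 × 10⁻³⁸ m².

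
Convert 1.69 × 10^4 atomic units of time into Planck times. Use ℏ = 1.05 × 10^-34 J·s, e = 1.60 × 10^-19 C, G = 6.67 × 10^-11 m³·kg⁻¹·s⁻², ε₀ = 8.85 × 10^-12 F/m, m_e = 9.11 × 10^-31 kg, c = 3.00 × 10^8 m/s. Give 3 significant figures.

atomic unit of time: τ_au = (4πε₀)²ℏ³/(m_e e⁴) = 2.40 × 10^-17 s
Planck time: t_P = √(ℏG/c⁵) = 5.37 × 10^-44 s
1.69 × 10^4 × 2.40 × 10^-17 / 5.37 × 10^-44 = 7.55 × 10^30

7.55 × 10^30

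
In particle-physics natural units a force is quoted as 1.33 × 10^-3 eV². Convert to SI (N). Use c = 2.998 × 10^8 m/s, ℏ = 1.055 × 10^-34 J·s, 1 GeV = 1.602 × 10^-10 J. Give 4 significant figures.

1.079 × 10^-15 N

Force is [E]/[L] = [E]²/(ℏc); restore (ℏc)⁻¹.
1 GeV² → 1/(ℏc) × (1 GeV in J)² = 8.114 × 10^5 N.
Convert the energy scale: 1.33 × 10^-3 eV² = 1.33 × 10^-21 GeV².
Result: 1.33 × 10^-21 × 8.114 × 10^5 = 1.079 × 10^-15 N.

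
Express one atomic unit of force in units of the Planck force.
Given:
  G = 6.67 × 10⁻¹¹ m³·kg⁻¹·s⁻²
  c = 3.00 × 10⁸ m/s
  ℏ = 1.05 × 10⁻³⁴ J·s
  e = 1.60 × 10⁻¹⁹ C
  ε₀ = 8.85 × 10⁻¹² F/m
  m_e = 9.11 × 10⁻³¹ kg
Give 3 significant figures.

6.86 × 10⁻⁵²

atomic unit of force: F_au = E_h/a₀ = m_e²e⁶/((4πε₀)³ℏ⁴) = 8.33 × 10⁻⁸ N
Planck force: F_P = c⁴/G = 1.21 × 10⁴⁴ N
ratio = 8.33 × 10⁻⁸ / 1.21 × 10⁴⁴ = 6.86 × 10⁻⁵²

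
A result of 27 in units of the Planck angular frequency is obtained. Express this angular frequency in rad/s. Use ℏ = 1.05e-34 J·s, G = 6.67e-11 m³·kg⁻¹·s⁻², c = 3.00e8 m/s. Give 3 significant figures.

One Planck angular frequency: ω_P = √(c⁵/(ℏG)) = 1.86e43 rad/s.
27 × 1.86e43 rad/s = 5.03e44 rad/s

5.03e44 rad/s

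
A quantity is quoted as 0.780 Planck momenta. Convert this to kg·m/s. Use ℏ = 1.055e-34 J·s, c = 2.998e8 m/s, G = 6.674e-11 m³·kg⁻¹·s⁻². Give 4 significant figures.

5.091 kg·m/s

One Planck momentum: p_P = √(ℏc³/G) = 6.527 kg·m/s.
0.780 × 6.527 kg·m/s = 5.091 kg·m/s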